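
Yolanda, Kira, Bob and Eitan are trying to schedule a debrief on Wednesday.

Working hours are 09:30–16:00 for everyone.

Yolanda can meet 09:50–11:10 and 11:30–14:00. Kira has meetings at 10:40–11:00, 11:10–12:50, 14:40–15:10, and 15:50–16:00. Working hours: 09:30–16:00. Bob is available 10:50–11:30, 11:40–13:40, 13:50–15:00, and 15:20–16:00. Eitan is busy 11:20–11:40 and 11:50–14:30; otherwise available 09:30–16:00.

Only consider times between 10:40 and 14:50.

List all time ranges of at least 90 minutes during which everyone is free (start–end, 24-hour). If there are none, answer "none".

Kira free within 09:30–16:00: 09:30–10:40, 11:00–11:10, 12:50–14:40, 15:10–15:50.
Eitan free within 09:30–16:00: 09:30–11:20, 11:40–11:50, 14:30–16:00.
Yolanda ∩ Kira: 09:50–10:40, 11:00–11:10, 12:50–14:00.
Yolanda ∩ Kira ∩ Bob: 11:00–11:10, 12:50–13:40, 13:50–14:00.
Yolanda ∩ Kira ∩ Bob ∩ Eitan: 11:00–11:10.
Restricted to 10:40–14:50: 11:00–11:10.
Windows ≥ 90 min: (none).

none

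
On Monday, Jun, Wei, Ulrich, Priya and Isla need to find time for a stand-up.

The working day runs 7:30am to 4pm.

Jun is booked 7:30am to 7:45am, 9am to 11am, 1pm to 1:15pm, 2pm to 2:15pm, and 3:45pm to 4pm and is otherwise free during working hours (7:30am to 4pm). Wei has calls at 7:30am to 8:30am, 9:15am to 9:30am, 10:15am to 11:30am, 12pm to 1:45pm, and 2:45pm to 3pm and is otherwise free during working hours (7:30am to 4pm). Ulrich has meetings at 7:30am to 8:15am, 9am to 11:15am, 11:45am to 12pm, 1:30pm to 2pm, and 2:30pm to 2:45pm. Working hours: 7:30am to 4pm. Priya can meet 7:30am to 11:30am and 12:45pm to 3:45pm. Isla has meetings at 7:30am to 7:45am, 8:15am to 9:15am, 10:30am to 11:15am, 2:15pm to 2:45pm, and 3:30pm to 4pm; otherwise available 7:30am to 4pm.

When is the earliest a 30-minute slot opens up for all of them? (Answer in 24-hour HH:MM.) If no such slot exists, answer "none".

15:00

Jun free within 07:30–16:00: 07:45–09:00, 11:00–13:00, 13:15–14:00, 14:15–15:45.
Wei free within 07:30–16:00: 08:30–09:15, 09:30–10:15, 11:30–12:00, 13:45–14:45, 15:00–16:00.
Ulrich free within 07:30–16:00: 08:15–09:00, 11:15–11:45, 12:00–13:30, 14:00–14:30, 14:45–16:00.
Isla free within 07:30–16:00: 07:45–08:15, 09:15–10:30, 11:15–14:15, 14:45–15:30.
Jun ∩ Wei: 08:30–09:00, 11:30–12:00, 13:45–14:00, 14:15–14:45, 15:00–15:45.
Jun ∩ Wei ∩ Ulrich: 08:30–09:00, 11:30–11:45, 14:15–14:30, 15:00–15:45.
Jun ∩ Wei ∩ Ulrich ∩ Priya: 08:30–09:00, 14:15–14:30, 15:00–15:45.
Jun ∩ Wei ∩ Ulrich ∩ Priya ∩ Isla: 15:00–15:30.
Windows ≥ 30 min: 15:00–15:30.
Earliest such window starts at 15:00.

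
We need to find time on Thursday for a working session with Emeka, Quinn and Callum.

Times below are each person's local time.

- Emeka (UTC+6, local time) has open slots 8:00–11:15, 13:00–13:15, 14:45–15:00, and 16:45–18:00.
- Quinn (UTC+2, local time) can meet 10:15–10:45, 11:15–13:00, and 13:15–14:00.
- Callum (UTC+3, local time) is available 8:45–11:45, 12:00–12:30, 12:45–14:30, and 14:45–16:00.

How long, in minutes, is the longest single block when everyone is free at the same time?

Emeka → UTC: 02:00–05:15, 07:00–07:15, 08:45–09:00, 10:45–12:00.
Quinn → UTC: 08:15–08:45, 09:15–11:00, 11:15–12:00.
Callum → UTC: 05:45–08:45, 09:00–09:30, 09:45–11:30, 11:45–13:00.
Emeka ∩ Quinn: 10:45–11:00, 11:15–12:00.
Emeka ∩ Quinn ∩ Callum: 10:45–11:00, 11:15–11:30, 11:45–12:00.
Common window lengths: 15, 15, 15 min; longest is 15.

15 minutes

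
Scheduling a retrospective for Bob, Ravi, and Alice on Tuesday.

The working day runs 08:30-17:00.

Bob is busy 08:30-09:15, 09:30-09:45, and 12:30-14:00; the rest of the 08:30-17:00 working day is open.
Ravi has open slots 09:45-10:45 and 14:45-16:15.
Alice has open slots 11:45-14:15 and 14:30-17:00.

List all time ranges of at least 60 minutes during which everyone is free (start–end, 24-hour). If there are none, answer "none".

14:45–16:15

Bob free within 08:30–17:00: 09:15–09:30, 09:45–12:30, 14:00–17:00.
Bob ∩ Ravi: 09:45–10:45, 14:45–16:15.
Bob ∩ Ravi ∩ Alice: 14:45–16:15.
Windows ≥ 60 min: 14:45–16:15.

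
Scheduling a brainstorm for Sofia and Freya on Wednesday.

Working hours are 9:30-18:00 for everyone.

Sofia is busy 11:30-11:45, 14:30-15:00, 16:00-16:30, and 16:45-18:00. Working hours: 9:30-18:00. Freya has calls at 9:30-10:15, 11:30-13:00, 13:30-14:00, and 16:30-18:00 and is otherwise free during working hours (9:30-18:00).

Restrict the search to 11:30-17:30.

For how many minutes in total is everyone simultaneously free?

120 minutes

Sofia free within 09:30–18:00: 09:30–11:30, 11:45–14:30, 15:00–16:00, 16:30–16:45.
Freya free within 09:30–18:00: 10:15–11:30, 13:00–13:30, 14:00–16:30.
Sofia ∩ Freya: 10:15–11:30, 13:00–13:30, 14:00–14:30, 15:00–16:00.
Restricted to 11:30–17:30: 13:00–13:30, 14:00–14:30, 15:00–16:00.
Total common minutes: 30 + 30 + 60 = 120.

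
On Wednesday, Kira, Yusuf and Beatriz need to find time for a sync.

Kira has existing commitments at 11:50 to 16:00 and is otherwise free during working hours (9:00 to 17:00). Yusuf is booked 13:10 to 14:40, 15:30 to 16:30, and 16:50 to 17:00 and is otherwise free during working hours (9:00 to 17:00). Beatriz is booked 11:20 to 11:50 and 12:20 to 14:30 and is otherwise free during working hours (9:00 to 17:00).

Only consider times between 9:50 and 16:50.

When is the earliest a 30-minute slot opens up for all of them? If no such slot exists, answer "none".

Kira free within 09:00–17:00: 09:00–11:50, 16:00–17:00.
Yusuf free within 09:00–17:00: 09:00–13:10, 14:40–15:30, 16:30–16:50.
Beatriz free within 09:00–17:00: 09:00–11:20, 11:50–12:20, 14:30–17:00.
Kira ∩ Yusuf: 09:00–11:50, 16:30–16:50.
Kira ∩ Yusuf ∩ Beatriz: 09:00–11:20, 16:30–16:50.
Restricted to 09:50–16:50: 09:50–11:20, 16:30–16:50.
Windows ≥ 30 min: 09:50–11:20.
Earliest such window starts at 09:50.

09:50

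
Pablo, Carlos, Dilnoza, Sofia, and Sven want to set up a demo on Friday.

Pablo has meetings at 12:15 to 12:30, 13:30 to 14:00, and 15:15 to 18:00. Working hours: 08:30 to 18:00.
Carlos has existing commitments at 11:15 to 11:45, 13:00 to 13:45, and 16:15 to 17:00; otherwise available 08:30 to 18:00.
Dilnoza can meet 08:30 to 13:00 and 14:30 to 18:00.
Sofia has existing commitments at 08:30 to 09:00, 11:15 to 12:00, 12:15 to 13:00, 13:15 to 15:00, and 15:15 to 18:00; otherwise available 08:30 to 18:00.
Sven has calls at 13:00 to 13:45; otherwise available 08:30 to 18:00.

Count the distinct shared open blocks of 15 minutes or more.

Pablo free within 08:30–18:00: 08:30–12:15, 12:30–13:30, 14:00–15:15.
Carlos free within 08:30–18:00: 08:30–11:15, 11:45–13:00, 13:45–16:15, 17:00–18:00.
Sofia free within 08:30–18:00: 09:00–11:15, 12:00–12:15, 13:00–13:15, 15:00–15:15.
Sven free within 08:30–18:00: 08:30–13:00, 13:45–18:00.
Pablo ∩ Carlos: 08:30–11:15, 11:45–12:15, 12:30–13:00, 14:00–15:15.
Pablo ∩ Carlos ∩ Dilnoza: 08:30–11:15, 11:45–12:15, 12:30–13:00, 14:30–15:15.
Pablo ∩ Carlos ∩ Dilnoza ∩ Sofia: 09:00–11:15, 12:00–12:15, 15:00–15:15.
Pablo ∩ Carlos ∩ Dilnoza ∩ Sofia ∩ Sven: 09:00–11:15, 12:00–12:15, 15:00–15:15.
Windows ≥ 15 min: 09:00–11:15, 12:00–12:15, 15:00–15:15.
That's 3 windows.

3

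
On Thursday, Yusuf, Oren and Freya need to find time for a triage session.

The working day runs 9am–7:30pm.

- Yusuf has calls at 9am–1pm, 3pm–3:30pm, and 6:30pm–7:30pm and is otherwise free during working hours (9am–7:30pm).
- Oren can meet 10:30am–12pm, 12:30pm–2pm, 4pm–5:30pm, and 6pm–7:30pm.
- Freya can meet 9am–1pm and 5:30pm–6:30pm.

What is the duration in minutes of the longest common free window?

30 minutes

Yusuf free within 09:00–19:30: 13:00–15:00, 15:30–18:30.
Yusuf ∩ Oren: 13:00–14:00, 16:00–17:30, 18:00–18:30.
Yusuf ∩ Oren ∩ Freya: 18:00–18:30.
Single common window of 30 minutes.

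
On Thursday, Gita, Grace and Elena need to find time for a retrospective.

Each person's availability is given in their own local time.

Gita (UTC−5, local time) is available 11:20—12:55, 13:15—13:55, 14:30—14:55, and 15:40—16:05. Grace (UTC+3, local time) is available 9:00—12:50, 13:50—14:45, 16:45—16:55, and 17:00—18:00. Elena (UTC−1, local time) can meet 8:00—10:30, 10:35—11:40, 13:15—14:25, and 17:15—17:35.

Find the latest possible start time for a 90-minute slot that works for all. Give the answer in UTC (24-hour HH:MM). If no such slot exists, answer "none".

Gita → UTC: 16:20–17:55, 18:15–18:55, 19:30–19:55, 20:40–21:05.
Grace → UTC: 06:00–09:50, 10:50–11:45, 13:45–13:55, 14:00–15:00.
Elena → UTC: 09:00–11:30, 11:35–12:40, 14:15–15:25, 18:15–18:35.
Gita ∩ Grace: (none).
Gita ∩ Grace ∩ Elena: (none).
Windows ≥ 90 min: (none).

none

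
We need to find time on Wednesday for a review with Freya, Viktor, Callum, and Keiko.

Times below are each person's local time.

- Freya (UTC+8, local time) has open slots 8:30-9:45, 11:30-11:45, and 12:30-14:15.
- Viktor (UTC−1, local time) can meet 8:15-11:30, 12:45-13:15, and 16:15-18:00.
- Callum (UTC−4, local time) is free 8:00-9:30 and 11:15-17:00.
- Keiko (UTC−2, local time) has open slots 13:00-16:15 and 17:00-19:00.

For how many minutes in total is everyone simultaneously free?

Freya → UTC: 00:30–01:45, 03:30–03:45, 04:30–06:15.
Viktor → UTC: 09:15–12:30, 13:45–14:15, 17:15–19:00.
Callum → UTC: 12:00–13:30, 15:15–21:00.
Keiko → UTC: 15:00–18:15, 19:00–21:00.
Freya ∩ Viktor: (none).
Freya ∩ Viktor ∩ Callum: (none).
Freya ∩ Viktor ∩ Callum ∩ Keiko: (none).
Total common minutes: 0.

0 minutes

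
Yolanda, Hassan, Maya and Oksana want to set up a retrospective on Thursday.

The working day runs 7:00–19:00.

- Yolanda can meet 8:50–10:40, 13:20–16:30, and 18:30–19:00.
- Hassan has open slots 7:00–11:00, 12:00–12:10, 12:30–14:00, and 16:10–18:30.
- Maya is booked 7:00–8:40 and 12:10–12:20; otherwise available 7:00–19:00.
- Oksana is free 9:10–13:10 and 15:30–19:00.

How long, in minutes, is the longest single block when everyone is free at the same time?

Maya free within 07:00–19:00: 08:40–12:10, 12:20–19:00.
Yolanda ∩ Hassan: 08:50–10:40, 13:20–14:00, 16:10–16:30.
Yolanda ∩ Hassan ∩ Maya: 08:50–10:40, 13:20–14:00, 16:10–16:30.
Yolanda ∩ Hassan ∩ Maya ∩ Oksana: 09:10–10:40, 16:10–16:30.
Common window lengths: 90, 20 min; longest is 90.

90 minutes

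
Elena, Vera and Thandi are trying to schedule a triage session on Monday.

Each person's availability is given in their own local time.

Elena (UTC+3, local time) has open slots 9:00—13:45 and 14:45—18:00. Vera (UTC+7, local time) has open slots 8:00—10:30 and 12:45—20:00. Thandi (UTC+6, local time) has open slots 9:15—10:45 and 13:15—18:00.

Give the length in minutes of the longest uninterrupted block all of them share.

210 minutes

Elena → UTC: 06:00–10:45, 11:45–15:00.
Vera → UTC: 01:00–03:30, 05:45–13:00.
Thandi → UTC: 03:15–04:45, 07:15–12:00.
Elena ∩ Vera: 06:00–10:45, 11:45–13:00.
Elena ∩ Vera ∩ Thandi: 07:15–10:45, 11:45–12:00.
Common window lengths: 210, 15 min; longest is 210.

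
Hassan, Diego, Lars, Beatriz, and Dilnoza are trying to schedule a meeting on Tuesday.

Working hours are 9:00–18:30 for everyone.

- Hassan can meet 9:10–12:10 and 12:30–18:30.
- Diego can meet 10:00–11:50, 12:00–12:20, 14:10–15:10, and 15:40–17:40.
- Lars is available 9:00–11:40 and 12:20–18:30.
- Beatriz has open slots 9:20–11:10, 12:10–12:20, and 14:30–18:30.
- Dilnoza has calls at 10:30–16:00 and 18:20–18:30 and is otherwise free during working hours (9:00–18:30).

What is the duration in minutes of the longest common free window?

100 minutes

Dilnoza free within 09:00–18:30: 09:00–10:30, 16:00–18:20.
Hassan ∩ Diego: 10:00–11:50, 12:00–12:10, 14:10–15:10, 15:40–17:40.
Hassan ∩ Diego ∩ Lars: 10:00–11:40, 14:10–15:10, 15:40–17:40.
Hassan ∩ Diego ∩ Lars ∩ Beatriz: 10:00–11:10, 14:30–15:10, 15:40–17:40.
Hassan ∩ Diego ∩ Lars ∩ Beatriz ∩ Dilnoza: 10:00–10:30, 16:00–17:40.
Common window lengths: 30, 100 min; longest is 100.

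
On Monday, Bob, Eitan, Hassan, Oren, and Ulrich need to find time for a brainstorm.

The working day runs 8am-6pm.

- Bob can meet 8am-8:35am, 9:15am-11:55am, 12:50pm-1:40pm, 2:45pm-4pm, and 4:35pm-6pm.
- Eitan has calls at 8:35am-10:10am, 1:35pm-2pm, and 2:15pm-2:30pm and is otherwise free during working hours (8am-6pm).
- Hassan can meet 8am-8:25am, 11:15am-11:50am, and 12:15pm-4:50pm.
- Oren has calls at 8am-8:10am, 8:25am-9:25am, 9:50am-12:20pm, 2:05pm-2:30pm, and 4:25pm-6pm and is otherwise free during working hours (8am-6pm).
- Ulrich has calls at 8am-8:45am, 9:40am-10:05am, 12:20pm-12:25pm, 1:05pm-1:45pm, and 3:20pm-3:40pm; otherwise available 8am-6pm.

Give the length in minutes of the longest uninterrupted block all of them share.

Eitan free within 08:00–18:00: 08:00–08:35, 10:10–13:35, 14:00–14:15, 14:30–18:00.
Oren free within 08:00–18:00: 08:10–08:25, 09:25–09:50, 12:20–14:05, 14:30–16:25.
Ulrich free within 08:00–18:00: 08:45–09:40, 10:05–12:20, 12:25–13:05, 13:45–15:20, 15:40–18:00.
Bob ∩ Eitan: 08:00–08:35, 10:10–11:55, 12:50–13:35, 14:45–16:00, 16:35–18:00.
Bob ∩ Eitan ∩ Hassan: 08:00–08:25, 11:15–11:50, 12:50–13:35, 14:45–16:00, 16:35–16:50.
Bob ∩ Eitan ∩ Hassan ∩ Oren: 08:10–08:25, 12:50–13:35, 14:45–16:00.
Bob ∩ Eitan ∩ Hassan ∩ Oren ∩ Ulrich: 12:50–13:05, 14:45–15:20, 15:40–16:00.
Common window lengths: 15, 35, 20 min; longest is 35.

35 minutes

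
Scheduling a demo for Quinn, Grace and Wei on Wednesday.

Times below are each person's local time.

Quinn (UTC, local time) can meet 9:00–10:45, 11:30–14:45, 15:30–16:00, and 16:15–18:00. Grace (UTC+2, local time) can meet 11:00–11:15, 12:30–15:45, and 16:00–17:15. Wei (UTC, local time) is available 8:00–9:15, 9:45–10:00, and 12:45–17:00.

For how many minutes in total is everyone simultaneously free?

120 minutes

Quinn → UTC: 09:00–10:45, 11:30–14:45, 15:30–16:00, 16:15–18:00.
Grace → UTC: 09:00–09:15, 10:30–13:45, 14:00–15:15.
Wei → UTC: 08:00–09:15, 09:45–10:00, 12:45–17:00.
Quinn ∩ Grace: 09:00–09:15, 10:30–10:45, 11:30–13:45, 14:00–14:45.
Quinn ∩ Grace ∩ Wei: 09:00–09:15, 12:45–13:45, 14:00–14:45.
Total common minutes: 15 + 60 + 45 = 120.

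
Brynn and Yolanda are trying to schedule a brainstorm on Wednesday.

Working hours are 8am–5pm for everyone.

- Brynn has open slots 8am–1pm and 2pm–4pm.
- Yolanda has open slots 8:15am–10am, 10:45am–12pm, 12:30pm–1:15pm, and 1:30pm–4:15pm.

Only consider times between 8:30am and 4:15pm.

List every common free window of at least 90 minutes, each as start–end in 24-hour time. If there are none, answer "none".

08:30–10:00, 14:00–16:00

Brynn ∩ Yolanda: 08:15–10:00, 10:45–12:00, 12:30–13:00, 14:00–16:00.
Restricted to 08:30–16:15: 08:30–10:00, 10:45–12:00, 12:30–13:00, 14:00–16:00.
Windows ≥ 90 min: 08:30–10:00, 14:00–16:00.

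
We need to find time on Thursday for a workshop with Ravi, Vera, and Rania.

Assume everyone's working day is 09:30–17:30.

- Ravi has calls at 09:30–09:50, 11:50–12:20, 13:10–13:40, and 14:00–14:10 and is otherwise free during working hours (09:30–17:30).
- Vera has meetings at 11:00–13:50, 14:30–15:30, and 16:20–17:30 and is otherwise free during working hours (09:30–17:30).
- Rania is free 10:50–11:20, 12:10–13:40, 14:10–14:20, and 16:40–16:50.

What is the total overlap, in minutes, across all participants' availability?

20 minutes

Ravi free within 09:30–17:30: 09:50–11:50, 12:20–13:10, 13:40–14:00, 14:10–17:30.
Vera free within 09:30–17:30: 09:30–11:00, 13:50–14:30, 15:30–16:20.
Ravi ∩ Vera: 09:50–11:00, 13:50–14:00, 14:10–14:30, 15:30–16:20.
Ravi ∩ Vera ∩ Rania: 10:50–11:00, 14:10–14:20.
Total common minutes: 10 + 10 = 20.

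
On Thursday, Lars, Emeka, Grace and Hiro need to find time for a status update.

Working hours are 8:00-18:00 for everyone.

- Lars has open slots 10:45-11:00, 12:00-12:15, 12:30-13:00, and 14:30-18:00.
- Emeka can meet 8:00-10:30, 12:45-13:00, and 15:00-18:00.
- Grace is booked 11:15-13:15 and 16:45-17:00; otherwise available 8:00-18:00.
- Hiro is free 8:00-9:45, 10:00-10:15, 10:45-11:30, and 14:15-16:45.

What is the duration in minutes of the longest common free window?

105 minutes

Grace free within 08:00–18:00: 08:00–11:15, 13:15–16:45, 17:00–18:00.
Lars ∩ Emeka: 12:45–13:00, 15:00–18:00.
Lars ∩ Emeka ∩ Grace: 15:00–16:45, 17:00–18:00.
Lars ∩ Emeka ∩ Grace ∩ Hiro: 15:00–16:45.
Single common window of 105 minutes.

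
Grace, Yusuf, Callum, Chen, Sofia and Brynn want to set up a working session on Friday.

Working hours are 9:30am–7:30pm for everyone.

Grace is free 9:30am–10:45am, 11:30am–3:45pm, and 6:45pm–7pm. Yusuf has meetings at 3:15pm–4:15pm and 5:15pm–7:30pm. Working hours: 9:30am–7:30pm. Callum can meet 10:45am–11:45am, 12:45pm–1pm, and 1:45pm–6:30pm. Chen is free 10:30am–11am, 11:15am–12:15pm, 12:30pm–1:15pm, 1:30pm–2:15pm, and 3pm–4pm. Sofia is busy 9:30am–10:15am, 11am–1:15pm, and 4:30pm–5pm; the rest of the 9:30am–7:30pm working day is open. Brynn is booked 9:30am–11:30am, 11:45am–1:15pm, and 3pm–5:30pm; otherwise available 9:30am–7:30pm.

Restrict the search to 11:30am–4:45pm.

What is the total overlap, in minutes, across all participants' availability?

Yusuf free within 09:30–19:30: 09:30–15:15, 16:15–17:15.
Sofia free within 09:30–19:30: 10:15–11:00, 13:15–16:30, 17:00–19:30.
Brynn free within 09:30–19:30: 11:30–11:45, 13:15–15:00, 17:30–19:30.
Grace ∩ Yusuf: 09:30–10:45, 11:30–15:15.
Grace ∩ Yusuf ∩ Callum: 11:30–11:45, 12:45–13:00, 13:45–15:15.
Grace ∩ Yusuf ∩ Callum ∩ Chen: 11:30–11:45, 12:45–13:00, 13:45–14:15, 15:00–15:15.
Grace ∩ Yusuf ∩ Callum ∩ Chen ∩ Sofia: 13:45–14:15, 15:00–15:15.
Grace ∩ Yusuf ∩ Callum ∩ Chen ∩ Sofia ∩ Brynn: 13:45–14:15.
Restricted to 11:30–16:45: 13:45–14:15.
Total common minutes: 30.

30 minutes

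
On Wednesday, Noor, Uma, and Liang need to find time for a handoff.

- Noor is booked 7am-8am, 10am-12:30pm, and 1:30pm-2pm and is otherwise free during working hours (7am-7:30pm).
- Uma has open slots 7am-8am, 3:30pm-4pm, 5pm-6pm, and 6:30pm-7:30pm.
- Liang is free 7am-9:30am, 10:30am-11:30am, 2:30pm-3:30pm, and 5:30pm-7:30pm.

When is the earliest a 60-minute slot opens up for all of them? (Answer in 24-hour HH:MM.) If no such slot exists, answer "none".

18:30

Noor free within 07:00–19:30: 08:00–10:00, 12:30–13:30, 14:00–19:30.
Noor ∩ Uma: 15:30–16:00, 17:00–18:00, 18:30–19:30.
Noor ∩ Uma ∩ Liang: 17:30–18:00, 18:30–19:30.
Windows ≥ 60 min: 18:30–19:30.
Earliest such window starts at 18:30.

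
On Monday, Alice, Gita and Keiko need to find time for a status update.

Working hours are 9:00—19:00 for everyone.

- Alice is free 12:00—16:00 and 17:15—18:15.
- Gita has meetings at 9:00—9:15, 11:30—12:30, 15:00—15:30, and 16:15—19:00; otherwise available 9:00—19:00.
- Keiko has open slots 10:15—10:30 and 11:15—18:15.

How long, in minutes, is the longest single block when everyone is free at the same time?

150 minutes

Gita free within 09:00–19:00: 09:15–11:30, 12:30–15:00, 15:30–16:15.
Alice ∩ Gita: 12:30–15:00, 15:30–16:00.
Alice ∩ Gita ∩ Keiko: 12:30–15:00, 15:30–16:00.
Common window lengths: 150, 30 min; longest is 150.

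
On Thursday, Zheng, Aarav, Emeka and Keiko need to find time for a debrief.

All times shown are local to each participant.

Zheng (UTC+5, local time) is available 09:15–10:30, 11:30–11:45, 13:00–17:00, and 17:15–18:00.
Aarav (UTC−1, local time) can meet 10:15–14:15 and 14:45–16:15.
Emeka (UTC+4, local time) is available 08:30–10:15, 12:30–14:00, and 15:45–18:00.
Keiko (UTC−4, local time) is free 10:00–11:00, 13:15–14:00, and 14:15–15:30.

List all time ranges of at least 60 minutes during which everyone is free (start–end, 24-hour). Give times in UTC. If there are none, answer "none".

none

Zheng → UTC: 04:15–05:30, 06:30–06:45, 08:00–12:00, 12:15–13:00.
Aarav → UTC: 11:15–15:15, 15:45–17:15.
Emeka → UTC: 04:30–06:15, 08:30–10:00, 11:45–14:00.
Keiko → UTC: 14:00–15:00, 17:15–18:00, 18:15–19:30.
Zheng ∩ Aarav: 11:15–12:00, 12:15–13:00.
Zheng ∩ Aarav ∩ Emeka: 11:45–12:00, 12:15–13:00.
Zheng ∩ Aarav ∩ Emeka ∩ Keiko: (none).
Windows ≥ 60 min: (none).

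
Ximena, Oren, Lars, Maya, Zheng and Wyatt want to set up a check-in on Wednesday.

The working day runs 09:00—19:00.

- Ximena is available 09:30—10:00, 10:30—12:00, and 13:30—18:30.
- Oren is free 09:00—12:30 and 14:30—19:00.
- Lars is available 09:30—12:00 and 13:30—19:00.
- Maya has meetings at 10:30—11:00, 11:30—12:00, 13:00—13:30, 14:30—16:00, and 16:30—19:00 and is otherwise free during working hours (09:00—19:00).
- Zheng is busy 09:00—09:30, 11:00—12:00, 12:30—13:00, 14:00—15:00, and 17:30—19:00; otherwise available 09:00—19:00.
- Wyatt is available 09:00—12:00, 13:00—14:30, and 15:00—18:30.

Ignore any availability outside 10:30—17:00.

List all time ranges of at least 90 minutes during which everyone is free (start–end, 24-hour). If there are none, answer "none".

Maya free within 09:00–19:00: 09:00–10:30, 11:00–11:30, 12:00–13:00, 13:30–14:30, 16:00–16:30.
Zheng free within 09:00–19:00: 09:30–11:00, 12:00–12:30, 13:00–14:00, 15:00–17:30.
Ximena ∩ Oren: 09:30–10:00, 10:30–12:00, 14:30–18:30.
Ximena ∩ Oren ∩ Lars: 09:30–10:00, 10:30–12:00, 14:30–18:30.
Ximena ∩ Oren ∩ Lars ∩ Maya: 09:30–10:00, 11:00–11:30, 16:00–16:30.
Ximena ∩ Oren ∩ Lars ∩ Maya ∩ Zheng: 09:30–10:00, 16:00–16:30.
Ximena ∩ Oren ∩ Lars ∩ Maya ∩ Zheng ∩ Wyatt: 09:30–10:00, 16:00–16:30.
Restricted to 10:30–17:00: 16:00–16:30.
Windows ≥ 90 min: (none).

none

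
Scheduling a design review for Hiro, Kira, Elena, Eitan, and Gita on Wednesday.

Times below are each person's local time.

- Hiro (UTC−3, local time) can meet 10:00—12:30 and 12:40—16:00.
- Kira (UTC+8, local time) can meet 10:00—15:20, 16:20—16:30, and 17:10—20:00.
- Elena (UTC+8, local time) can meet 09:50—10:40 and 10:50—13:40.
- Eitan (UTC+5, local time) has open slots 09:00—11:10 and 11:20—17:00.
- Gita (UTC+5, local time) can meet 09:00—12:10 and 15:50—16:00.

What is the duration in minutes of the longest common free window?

Hiro → UTC: 13:00–15:30, 15:40–19:00.
Kira → UTC: 02:00–07:20, 08:20–08:30, 09:10–12:00.
Elena → UTC: 01:50–02:40, 02:50–05:40.
Eitan → UTC: 04:00–06:10, 06:20–12:00.
Gita → UTC: 04:00–07:10, 10:50–11:00.
Hiro ∩ Kira: (none).
Hiro ∩ Kira ∩ Elena: (none).
Hiro ∩ Kira ∩ Elena ∩ Eitan: (none).
Hiro ∩ Kira ∩ Elena ∩ Eitan ∩ Gita: (none).
No common window.

0 minutes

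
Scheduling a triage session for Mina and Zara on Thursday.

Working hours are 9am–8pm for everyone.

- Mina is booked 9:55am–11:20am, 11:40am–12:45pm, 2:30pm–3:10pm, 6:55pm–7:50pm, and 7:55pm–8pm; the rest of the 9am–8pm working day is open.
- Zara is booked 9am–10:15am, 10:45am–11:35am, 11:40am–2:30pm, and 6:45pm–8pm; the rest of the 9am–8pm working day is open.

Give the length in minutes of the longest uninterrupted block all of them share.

215 minutes

Mina free within 09:00–20:00: 09:00–09:55, 11:20–11:40, 12:45–14:30, 15:10–18:55, 19:50–19:55.
Zara free within 09:00–20:00: 10:15–10:45, 11:35–11:40, 14:30–18:45.
Mina ∩ Zara: 11:35–11:40, 15:10–18:45.
Common window lengths: 5, 215 min; longest is 215.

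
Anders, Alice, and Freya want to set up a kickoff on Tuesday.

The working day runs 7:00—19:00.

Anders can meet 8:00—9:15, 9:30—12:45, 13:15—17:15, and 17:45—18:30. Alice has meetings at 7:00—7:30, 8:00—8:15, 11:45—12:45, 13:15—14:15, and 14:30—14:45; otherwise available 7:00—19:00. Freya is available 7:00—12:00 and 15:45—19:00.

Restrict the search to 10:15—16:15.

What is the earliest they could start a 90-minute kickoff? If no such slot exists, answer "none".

Alice free within 07:00–19:00: 07:30–08:00, 08:15–11:45, 12:45–13:15, 14:15–14:30, 14:45–19:00.
Anders ∩ Alice: 08:15–09:15, 09:30–11:45, 14:15–14:30, 14:45–17:15, 17:45–18:30.
Anders ∩ Alice ∩ Freya: 08:15–09:15, 09:30–11:45, 15:45–17:15, 17:45–18:30.
Restricted to 10:15–16:15: 10:15–11:45, 15:45–16:15.
Windows ≥ 90 min: 10:15–11:45.
Earliest such window starts at 10:15.

10:15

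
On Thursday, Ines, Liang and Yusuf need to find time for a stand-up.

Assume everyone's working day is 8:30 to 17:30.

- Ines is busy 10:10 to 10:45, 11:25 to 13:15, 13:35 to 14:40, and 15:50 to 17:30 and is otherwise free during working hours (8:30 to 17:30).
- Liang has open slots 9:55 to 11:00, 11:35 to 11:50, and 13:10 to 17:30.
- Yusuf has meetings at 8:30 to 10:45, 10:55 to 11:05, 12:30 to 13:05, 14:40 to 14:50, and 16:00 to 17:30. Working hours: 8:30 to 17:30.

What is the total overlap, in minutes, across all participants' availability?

90 minutes

Ines free within 08:30–17:30: 08:30–10:10, 10:45–11:25, 13:15–13:35, 14:40–15:50.
Yusuf free within 08:30–17:30: 10:45–10:55, 11:05–12:30, 13:05–14:40, 14:50–16:00.
Ines ∩ Liang: 09:55–10:10, 10:45–11:00, 13:15–13:35, 14:40–15:50.
Ines ∩ Liang ∩ Yusuf: 10:45–10:55, 13:15–13:35, 14:50–15:50.
Total common minutes: 10 + 20 + 60 = 90.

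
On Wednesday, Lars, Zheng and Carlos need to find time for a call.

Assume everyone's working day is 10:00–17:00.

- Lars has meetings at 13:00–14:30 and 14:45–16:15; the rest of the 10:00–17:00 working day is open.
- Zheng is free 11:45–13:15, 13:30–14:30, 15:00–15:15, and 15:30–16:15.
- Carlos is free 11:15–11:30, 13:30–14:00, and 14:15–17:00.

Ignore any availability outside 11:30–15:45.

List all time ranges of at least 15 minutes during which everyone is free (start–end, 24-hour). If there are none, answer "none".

Lars free within 10:00–17:00: 10:00–13:00, 14:30–14:45, 16:15–17:00.
Lars ∩ Zheng: 11:45–13:00.
Lars ∩ Zheng ∩ Carlos: (none).
Restricted to 11:30–15:45: (none).
Windows ≥ 15 min: (none).

none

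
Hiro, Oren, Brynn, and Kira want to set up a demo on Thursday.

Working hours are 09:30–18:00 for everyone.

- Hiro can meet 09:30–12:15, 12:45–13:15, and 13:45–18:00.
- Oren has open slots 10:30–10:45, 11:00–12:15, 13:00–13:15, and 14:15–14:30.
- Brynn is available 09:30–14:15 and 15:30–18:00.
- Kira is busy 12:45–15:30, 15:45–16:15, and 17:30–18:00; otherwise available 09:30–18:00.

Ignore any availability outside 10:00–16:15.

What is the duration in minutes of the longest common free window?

75 minutes

Kira free within 09:30–18:00: 09:30–12:45, 15:30–15:45, 16:15–17:30.
Hiro ∩ Oren: 10:30–10:45, 11:00–12:15, 13:00–13:15, 14:15–14:30.
Hiro ∩ Oren ∩ Brynn: 10:30–10:45, 11:00–12:15, 13:00–13:15.
Hiro ∩ Oren ∩ Brynn ∩ Kira: 10:30–10:45, 11:00–12:15.
Restricted to 10:00–16:15: 10:30–10:45, 11:00–12:15.
Common window lengths: 15, 75 min; longest is 75.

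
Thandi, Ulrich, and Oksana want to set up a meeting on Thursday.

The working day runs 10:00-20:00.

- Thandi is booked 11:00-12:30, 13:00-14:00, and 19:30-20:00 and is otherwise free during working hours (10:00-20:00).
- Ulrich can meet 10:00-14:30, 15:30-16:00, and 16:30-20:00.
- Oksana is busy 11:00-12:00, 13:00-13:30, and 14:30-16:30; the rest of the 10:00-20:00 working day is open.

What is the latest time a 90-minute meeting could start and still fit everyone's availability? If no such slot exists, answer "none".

18:00

Thandi free within 10:00–20:00: 10:00–11:00, 12:30–13:00, 14:00–19:30.
Oksana free within 10:00–20:00: 10:00–11:00, 12:00–13:00, 13:30–14:30, 16:30–20:00.
Thandi ∩ Ulrich: 10:00–11:00, 12:30–13:00, 14:00–14:30, 15:30–16:00, 16:30–19:30.
Thandi ∩ Ulrich ∩ Oksana: 10:00–11:00, 12:30–13:00, 14:00–14:30, 16:30–19:30.
Windows ≥ 90 min: 16:30–19:30.
Latest start in the last window 16:30–19:30 is 19:30 − 90 min = 18:00.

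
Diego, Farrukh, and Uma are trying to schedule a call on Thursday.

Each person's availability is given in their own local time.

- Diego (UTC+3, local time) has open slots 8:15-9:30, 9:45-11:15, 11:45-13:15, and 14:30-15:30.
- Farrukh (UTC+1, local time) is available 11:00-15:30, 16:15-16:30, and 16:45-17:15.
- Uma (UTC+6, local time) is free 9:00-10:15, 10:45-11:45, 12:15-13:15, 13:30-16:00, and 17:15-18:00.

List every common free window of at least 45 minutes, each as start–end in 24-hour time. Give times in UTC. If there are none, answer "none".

Diego → UTC: 05:15–06:30, 06:45–08:15, 08:45–10:15, 11:30–12:30.
Farrukh → UTC: 10:00–14:30, 15:15–15:30, 15:45–16:15.
Uma → UTC: 03:00–04:15, 04:45–05:45, 06:15–07:15, 07:30–10:00, 11:15–12:00.
Diego ∩ Farrukh: 10:00–10:15, 11:30–12:30.
Diego ∩ Farrukh ∩ Uma: 11:30–12:00.
Windows ≥ 45 min: (none).

none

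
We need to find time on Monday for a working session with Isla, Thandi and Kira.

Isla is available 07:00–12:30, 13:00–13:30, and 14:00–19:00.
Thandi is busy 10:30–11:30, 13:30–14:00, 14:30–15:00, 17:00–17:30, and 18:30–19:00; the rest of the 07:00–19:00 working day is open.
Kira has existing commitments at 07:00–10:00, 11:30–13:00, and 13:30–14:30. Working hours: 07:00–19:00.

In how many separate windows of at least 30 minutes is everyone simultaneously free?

4

Thandi free within 07:00–19:00: 07:00–10:30, 11:30–13:30, 14:00–14:30, 15:00–17:00, 17:30–18:30.
Kira free within 07:00–19:00: 10:00–11:30, 13:00–13:30, 14:30–19:00.
Isla ∩ Thandi: 07:00–10:30, 11:30–12:30, 13:00–13:30, 14:00–14:30, 15:00–17:00, 17:30–18:30.
Isla ∩ Thandi ∩ Kira: 10:00–10:30, 13:00–13:30, 15:00–17:00, 17:30–18:30.
Windows ≥ 30 min: 10:00–10:30, 13:00–13:30, 15:00–17:00, 17:30–18:30.
That's 4 windows.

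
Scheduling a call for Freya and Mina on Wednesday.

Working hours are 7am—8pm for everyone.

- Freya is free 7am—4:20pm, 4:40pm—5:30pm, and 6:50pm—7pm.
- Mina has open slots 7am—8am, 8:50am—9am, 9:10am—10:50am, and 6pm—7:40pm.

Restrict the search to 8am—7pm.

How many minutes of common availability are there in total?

Freya ∩ Mina: 07:00–08:00, 08:50–09:00, 09:10–10:50, 18:50–19:00.
Restricted to 08:00–19:00: 08:50–09:00, 09:10–10:50, 18:50–19:00.
Total common minutes: 10 + 100 + 10 = 120.

120 minutes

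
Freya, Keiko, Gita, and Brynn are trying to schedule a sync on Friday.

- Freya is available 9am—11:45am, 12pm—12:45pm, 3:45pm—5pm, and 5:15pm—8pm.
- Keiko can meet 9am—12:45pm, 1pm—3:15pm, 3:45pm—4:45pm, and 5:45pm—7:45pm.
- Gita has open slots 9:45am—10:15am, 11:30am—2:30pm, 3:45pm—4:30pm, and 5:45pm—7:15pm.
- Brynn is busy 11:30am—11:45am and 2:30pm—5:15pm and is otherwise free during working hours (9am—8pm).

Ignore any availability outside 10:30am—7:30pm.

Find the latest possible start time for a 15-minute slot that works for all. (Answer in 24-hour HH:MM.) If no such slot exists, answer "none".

Brynn free within 09:00–20:00: 09:00–11:30, 11:45–14:30, 17:15–20:00.
Freya ∩ Keiko: 09:00–11:45, 12:00–12:45, 15:45–16:45, 17:45–19:45.
Freya ∩ Keiko ∩ Gita: 09:45–10:15, 11:30–11:45, 12:00–12:45, 15:45–16:30, 17:45–19:15.
Freya ∩ Keiko ∩ Gita ∩ Brynn: 09:45–10:15, 12:00–12:45, 17:45–19:15.
Restricted to 10:30–19:30: 12:00–12:45, 17:45–19:15.
Windows ≥ 15 min: 12:00–12:45, 17:45–19:15.
Latest start in the last window 17:45–19:15 is 19:15 − 15 min = 19:00.

19:00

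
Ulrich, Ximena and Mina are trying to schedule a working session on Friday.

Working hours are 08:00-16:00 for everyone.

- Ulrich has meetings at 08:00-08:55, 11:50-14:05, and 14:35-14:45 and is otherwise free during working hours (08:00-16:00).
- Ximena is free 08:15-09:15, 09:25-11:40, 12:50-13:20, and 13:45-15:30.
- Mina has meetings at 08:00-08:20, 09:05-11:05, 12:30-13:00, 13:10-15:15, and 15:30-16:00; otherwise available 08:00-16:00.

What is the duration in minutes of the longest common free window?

35 minutes

Ulrich free within 08:00–16:00: 08:55–11:50, 14:05–14:35, 14:45–16:00.
Mina free within 08:00–16:00: 08:20–09:05, 11:05–12:30, 13:00–13:10, 15:15–15:30.
Ulrich ∩ Ximena: 08:55–09:15, 09:25–11:40, 14:05–14:35, 14:45–15:30.
Ulrich ∩ Ximena ∩ Mina: 08:55–09:05, 11:05–11:40, 15:15–15:30.
Common window lengths: 10, 35, 15 min; longest is 35.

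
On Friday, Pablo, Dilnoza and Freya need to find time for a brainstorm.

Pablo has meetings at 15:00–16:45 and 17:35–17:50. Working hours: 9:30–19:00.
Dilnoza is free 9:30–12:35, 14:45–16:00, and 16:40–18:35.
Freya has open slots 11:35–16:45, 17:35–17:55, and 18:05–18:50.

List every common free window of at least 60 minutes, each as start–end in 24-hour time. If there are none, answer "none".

11:35–12:35

Pablo free within 09:30–19:00: 09:30–15:00, 16:45–17:35, 17:50–19:00.
Pablo ∩ Dilnoza: 09:30–12:35, 14:45–15:00, 16:45–17:35, 17:50–18:35.
Pablo ∩ Dilnoza ∩ Freya: 11:35–12:35, 14:45–15:00, 17:50–17:55, 18:05–18:35.
Windows ≥ 60 min: 11:35–12:35.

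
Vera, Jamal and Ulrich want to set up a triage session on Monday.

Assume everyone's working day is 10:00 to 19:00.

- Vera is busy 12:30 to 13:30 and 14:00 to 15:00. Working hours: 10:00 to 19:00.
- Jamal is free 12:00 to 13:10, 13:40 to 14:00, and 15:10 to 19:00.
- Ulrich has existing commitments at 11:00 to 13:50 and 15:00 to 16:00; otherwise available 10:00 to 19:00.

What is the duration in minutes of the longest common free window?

Vera free within 10:00–19:00: 10:00–12:30, 13:30–14:00, 15:00–19:00.
Ulrich free within 10:00–19:00: 10:00–11:00, 13:50–15:00, 16:00–19:00.
Vera ∩ Jamal: 12:00–12:30, 13:40–14:00, 15:10–19:00.
Vera ∩ Jamal ∩ Ulrich: 13:50–14:00, 16:00–19:00.
Common window lengths: 10, 180 min; longest is 180.

180 minutes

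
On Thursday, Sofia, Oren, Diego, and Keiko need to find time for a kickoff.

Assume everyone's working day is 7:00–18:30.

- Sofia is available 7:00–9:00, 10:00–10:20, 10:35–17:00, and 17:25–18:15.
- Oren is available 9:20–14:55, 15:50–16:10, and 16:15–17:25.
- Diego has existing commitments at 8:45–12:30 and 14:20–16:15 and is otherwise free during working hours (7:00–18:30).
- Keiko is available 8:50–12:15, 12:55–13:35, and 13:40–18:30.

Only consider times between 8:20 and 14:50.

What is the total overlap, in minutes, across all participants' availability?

80 minutes

Diego free within 07:00–18:30: 07:00–08:45, 12:30–14:20, 16:15–18:30.
Sofia ∩ Oren: 10:00–10:20, 10:35–14:55, 15:50–16:10, 16:15–17:00.
Sofia ∩ Oren ∩ Diego: 12:30–14:20, 16:15–17:00.
Sofia ∩ Oren ∩ Diego ∩ Keiko: 12:55–13:35, 13:40–14:20, 16:15–17:00.
Restricted to 08:20–14:50: 12:55–13:35, 13:40–14:20.
Total common minutes: 40 + 40 = 80.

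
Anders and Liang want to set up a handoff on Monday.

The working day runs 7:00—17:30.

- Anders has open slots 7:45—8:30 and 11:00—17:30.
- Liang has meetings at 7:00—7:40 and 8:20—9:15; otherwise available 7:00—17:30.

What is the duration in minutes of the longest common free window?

390 minutes

Liang free within 07:00–17:30: 07:40–08:20, 09:15–17:30.
Anders ∩ Liang: 07:45–08:20, 11:00–17:30.
Common window lengths: 35, 390 min; longest is 390.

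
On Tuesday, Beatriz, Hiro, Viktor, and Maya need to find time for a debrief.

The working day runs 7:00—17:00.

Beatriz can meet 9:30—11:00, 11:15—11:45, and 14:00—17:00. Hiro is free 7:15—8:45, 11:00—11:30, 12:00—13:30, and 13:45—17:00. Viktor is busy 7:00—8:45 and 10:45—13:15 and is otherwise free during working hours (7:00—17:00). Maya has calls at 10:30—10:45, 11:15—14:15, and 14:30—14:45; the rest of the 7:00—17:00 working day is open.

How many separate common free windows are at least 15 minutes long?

Viktor free within 07:00–17:00: 08:45–10:45, 13:15–17:00.
Maya free within 07:00–17:00: 07:00–10:30, 10:45–11:15, 14:15–14:30, 14:45–17:00.
Beatriz ∩ Hiro: 11:15–11:30, 14:00–17:00.
Beatriz ∩ Hiro ∩ Viktor: 14:00–17:00.
Beatriz ∩ Hiro ∩ Viktor ∩ Maya: 14:15–14:30, 14:45–17:00.
Windows ≥ 15 min: 14:15–14:30, 14:45–17:00.
That's 2 windows.

2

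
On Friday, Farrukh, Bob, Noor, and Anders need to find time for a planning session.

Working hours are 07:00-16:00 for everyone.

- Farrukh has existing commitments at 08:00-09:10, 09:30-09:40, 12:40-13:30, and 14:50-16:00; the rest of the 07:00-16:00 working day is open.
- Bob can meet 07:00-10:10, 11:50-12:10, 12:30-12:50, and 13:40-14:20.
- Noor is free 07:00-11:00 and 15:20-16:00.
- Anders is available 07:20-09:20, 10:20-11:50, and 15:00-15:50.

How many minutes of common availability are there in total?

50 minutes

Farrukh free within 07:00–16:00: 07:00–08:00, 09:10–09:30, 09:40–12:40, 13:30–14:50.
Farrukh ∩ Bob: 07:00–08:00, 09:10–09:30, 09:40–10:10, 11:50–12:10, 12:30–12:40, 13:40–14:20.
Farrukh ∩ Bob ∩ Noor: 07:00–08:00, 09:10–09:30, 09:40–10:10.
Farrukh ∩ Bob ∩ Noor ∩ Anders: 07:20–08:00, 09:10–09:20.
Total common minutes: 40 + 10 = 50.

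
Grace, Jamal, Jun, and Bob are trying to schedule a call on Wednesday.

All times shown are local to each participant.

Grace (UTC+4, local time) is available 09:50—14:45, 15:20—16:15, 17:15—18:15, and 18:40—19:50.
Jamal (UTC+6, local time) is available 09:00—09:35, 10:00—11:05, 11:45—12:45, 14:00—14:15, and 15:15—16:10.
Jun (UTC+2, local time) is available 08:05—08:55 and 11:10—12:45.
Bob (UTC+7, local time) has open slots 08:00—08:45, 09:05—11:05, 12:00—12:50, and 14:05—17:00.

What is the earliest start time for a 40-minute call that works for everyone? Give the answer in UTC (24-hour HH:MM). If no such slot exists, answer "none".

09:15

Grace → UTC: 05:50–10:45, 11:20–12:15, 13:15–14:15, 14:40–15:50.
Jamal → UTC: 03:00–03:35, 04:00–05:05, 05:45–06:45, 08:00–08:15, 09:15–10:10.
Jun → UTC: 06:05–06:55, 09:10–10:45.
Bob → UTC: 01:00–01:45, 02:05–04:05, 05:00–05:50, 07:05–10:00.
Grace ∩ Jamal: 05:50–06:45, 08:00–08:15, 09:15–10:10.
Grace ∩ Jamal ∩ Jun: 06:05–06:45, 09:15–10:10.
Grace ∩ Jamal ∩ Jun ∩ Bob: 09:15–10:00.
Windows ≥ 40 min: 09:15–10:00.
Earliest such window starts at 09:15.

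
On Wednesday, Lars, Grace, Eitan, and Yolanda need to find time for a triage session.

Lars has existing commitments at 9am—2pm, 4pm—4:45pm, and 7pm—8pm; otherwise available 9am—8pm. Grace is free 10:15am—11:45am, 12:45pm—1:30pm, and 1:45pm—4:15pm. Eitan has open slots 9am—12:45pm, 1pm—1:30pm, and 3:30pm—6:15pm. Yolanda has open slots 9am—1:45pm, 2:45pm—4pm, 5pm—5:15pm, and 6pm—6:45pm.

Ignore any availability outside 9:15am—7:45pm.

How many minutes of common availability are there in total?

Lars free within 09:00–20:00: 14:00–16:00, 16:45–19:00.
Lars ∩ Grace: 14:00–16:00.
Lars ∩ Grace ∩ Eitan: 15:30–16:00.
Lars ∩ Grace ∩ Eitan ∩ Yolanda: 15:30–16:00.
Restricted to 09:15–19:45: 15:30–16:00.
Total common minutes: 30.

30 minutes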